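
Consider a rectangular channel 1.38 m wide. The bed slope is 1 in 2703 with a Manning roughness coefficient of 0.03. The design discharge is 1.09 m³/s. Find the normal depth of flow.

y_n = 1.93 m

Manning's equation rearranged: A R^(2/3) = nQ / (1·√S) = 0.03 × 1.09 / (√0.00037) = 1.7.
Try y = 1.65 m: A R^(2/3) = 1.409 — short.
Try y = 1.93 m: A R^(2/3) = 1.696 — matches.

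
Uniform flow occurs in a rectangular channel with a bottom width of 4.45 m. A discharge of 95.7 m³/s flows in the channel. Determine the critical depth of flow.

For a rectangular channel, critical depth y_c = (q²/g)^(1/3) where q = Q/b = 95.7/4.45 = 21.51 m²/s.
So y_c = (21.51²/9.81)^(1/3) = 3.61 m.

y_c = 3.61 m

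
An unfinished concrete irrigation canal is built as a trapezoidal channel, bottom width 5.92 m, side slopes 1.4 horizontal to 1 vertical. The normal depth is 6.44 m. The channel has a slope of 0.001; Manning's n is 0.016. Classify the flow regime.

With bottom width b = 5.92 m and side slope z = 1.4: A = (b + zy)y = (5.92 + 1.4×6.44)×6.44 = 96.19 m²; P = b + 2y√(1+z²) = 5.92 + 2×6.44×1.72 = 28.08 m.
Hydraulic radius R = A/P = 96.19/28.08 = 3.426 m.
V = (1/n) R^(2/3) √S = (1/0.016) × 3.426^(2/3) × √0.001 = 4.491 m/s. Hydraulic depth D_h = A/T = 96.19/23.95 = 4.016 m.
Froude number Fr = V/√(g·D_h) = 4.491/√(9.81×4.016) = 0.716, which is less than 1, so the flow is subcritical.

subcritical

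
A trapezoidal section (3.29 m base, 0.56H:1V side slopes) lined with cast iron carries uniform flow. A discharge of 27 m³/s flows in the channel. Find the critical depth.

At critical depth, Q² T / (g A³) = 1, i.e. A³/T = Q²/g = 27²/9.81 = 74.31.
At y = 1.24 m: A³/T = 25.78 — low.
At y = 2.04 m: A³/T = 132.6 — high.
At y = 1.71 m: A³/T = 73.62 — matches.

y_c = 1.71 m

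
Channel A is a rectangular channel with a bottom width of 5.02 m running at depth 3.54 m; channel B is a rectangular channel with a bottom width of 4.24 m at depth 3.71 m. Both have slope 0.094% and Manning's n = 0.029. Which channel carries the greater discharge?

Channel A: Flow area A = b·y = 5.02 × 3.54 = 17.77 m². Wetted perimeter P = b + 2y = 5.02 + 2×3.54 = 12.1 m. Hydraulic radius R = A/P = 17.77/12.1 = 1.469 m. Q_A = (1/0.029)·17.77·1.469^(2/3)·√0.00094 = 24.27 m³/s.
Channel B: Flow area A = b·y = 4.24 × 3.71 = 15.73 m². Wetted perimeter P = b + 2y = 4.24 + 2×3.71 = 11.66 m. Hydraulic radius R = A/P = 15.73/11.66 = 1.349 m. Q_B = (1/0.029)·15.73·1.349^(2/3)·√0.00094 = 20.3 m³/s.
Q_A = 24.27 m³/s vs Q_B = 20.3 m³/s, so channel A carries more.

channel A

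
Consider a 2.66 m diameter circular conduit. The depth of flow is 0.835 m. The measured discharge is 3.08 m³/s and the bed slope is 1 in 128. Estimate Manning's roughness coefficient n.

n = 0.026

For a circular section of diameter D = 2.66 m at depth y = 0.835 m, the central angle is θ = 2 arccos(1 − 2y/D) = 2.379 rad. Then A = (D²/8)(θ − sin θ) = 1.493 m² and P = Dθ/2 = 3.164 m.
Hydraulic radius R = A/P = 1.493/3.164 = 0.4719 m.
Rearranging Manning's equation: n = (1/Q) A R^(2/3) S^(1/2) = (1/3.08) × 1.493 × 0.4719^(2/3) × √0.007812 = 0.026.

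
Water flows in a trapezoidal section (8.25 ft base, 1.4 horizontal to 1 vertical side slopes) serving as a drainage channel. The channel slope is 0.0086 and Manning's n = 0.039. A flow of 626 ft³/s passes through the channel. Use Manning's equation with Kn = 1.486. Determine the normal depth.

Manning's equation rearranged: A R^(2/3) = nQ / (1.486·√S) = 0.039 × 626 / (1.486 × √0.0086) = 177.2.
At y = 4.23 ft: A R^(2/3) = 114.2 — low.
At y = 5.87 ft: A R^(2/3) = 218.5 — high.
At y = 5.29 ft: A R^(2/3) = 177.2 — close enough.

y_n = 5.29 ft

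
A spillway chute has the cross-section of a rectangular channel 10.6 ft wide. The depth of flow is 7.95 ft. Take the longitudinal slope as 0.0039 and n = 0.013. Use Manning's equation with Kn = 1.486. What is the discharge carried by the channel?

Q = 1300 ft³/s

Flow area A = b·y = 10.6 × 7.95 = 84.27 ft². Wetted perimeter P = b + 2y = 10.6 + 2×7.95 = 26.5 ft.
Hydraulic radius R = A/P = 84.27/26.5 = 3.18 ft.
Manning's equation: Q = (1.486/n) A R^(2/3) S^(1/2) = (1.486/0.013) × 84.27 × 3.18^(2/3) × 0.0039^(1/2) = 1300 ft³/s.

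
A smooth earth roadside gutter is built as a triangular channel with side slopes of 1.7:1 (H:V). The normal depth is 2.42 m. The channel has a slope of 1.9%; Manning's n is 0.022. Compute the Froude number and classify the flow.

For a triangular section with side slope z = 1.7: A = zy² = 1.7×2.42² = 9.956 m²; P = 2y√(1+z²) = 2×2.42×1.972 = 9.546 m.
Hydraulic radius R = A/P = 9.956/9.546 = 1.043 m.
V = (1/n) R^(2/3) √S = (1/0.022) × 1.043^(2/3) × √0.019 = 6.444 m/s. Hydraulic depth D_h = A/T = 9.956/8.228 = 1.21 m.
Froude number Fr = V/√(g·D_h) = 6.444/√(9.81×1.21) = 1.87, which is greater than 1, so the flow is supercritical.

supercritical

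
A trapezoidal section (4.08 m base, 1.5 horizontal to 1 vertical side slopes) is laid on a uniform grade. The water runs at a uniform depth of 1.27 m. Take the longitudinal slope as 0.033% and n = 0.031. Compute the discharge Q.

Q = 4.08 m³/s

With bottom width b = 4.08 m and side slope z = 1.5: A = (b + zy)y = (4.08 + 1.5×1.27)×1.27 = 7.601 m²; P = b + 2y√(1+z²) = 4.08 + 2×1.27×1.803 = 8.659 m.
Hydraulic radius R = A/P = 7.601/8.659 = 0.8778 m.
Manning's equation: Q = (1/n) A R^(2/3) S^(1/2) = (1/0.031) × 7.601 × 0.8778^(2/3) × 0.00033^(1/2) = 4.08 m³/s.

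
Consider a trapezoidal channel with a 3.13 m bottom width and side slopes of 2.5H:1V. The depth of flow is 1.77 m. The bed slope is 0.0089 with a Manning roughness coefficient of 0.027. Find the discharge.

Q = 48.5 m³/s

With bottom width b = 3.13 m and side slope z = 2.5: A = (b + zy)y = (3.13 + 2.5×1.77)×1.77 = 13.37 m²; P = b + 2y√(1+z²) = 3.13 + 2×1.77×2.693 = 12.66 m.
Hydraulic radius R = A/P = 13.37/12.66 = 1.056 m.
Manning's equation: Q = (1/n) A R^(2/3) S^(1/2) = (1/0.027) × 13.37 × 1.056^(2/3) × 0.0089^(1/2) = 48.5 m³/s.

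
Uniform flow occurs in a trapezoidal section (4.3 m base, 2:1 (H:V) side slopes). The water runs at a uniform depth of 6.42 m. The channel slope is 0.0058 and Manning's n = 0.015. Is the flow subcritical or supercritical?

supercritical

With bottom width b = 4.3 m and side slope z = 2: A = (b + zy)y = (4.3 + 2×6.42)×6.42 = 110 m²; P = b + 2y√(1+z²) = 4.3 + 2×6.42×2.236 = 33.01 m.
Hydraulic radius R = A/P = 110/33.01 = 3.333 m.
V = (1/n) R^(2/3) √S = (1/0.015) × 3.333^(2/3) × √0.0058 = 11.33 m/s. Hydraulic depth D_h = A/T = 110/29.98 = 3.67 m.
Froude number Fr = V/√(g·D_h) = 11.33/√(9.81×3.67) = 1.89, which is greater than 1, so the flow is supercritical.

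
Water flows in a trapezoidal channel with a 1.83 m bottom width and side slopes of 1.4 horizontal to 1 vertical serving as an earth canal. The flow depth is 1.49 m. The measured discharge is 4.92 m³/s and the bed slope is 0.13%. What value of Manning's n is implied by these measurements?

n = 0.038

With bottom width b = 1.83 m and side slope z = 1.4: A = (b + zy)y = (1.83 + 1.4×1.49)×1.49 = 5.835 m²; P = b + 2y√(1+z²) = 1.83 + 2×1.49×1.72 = 6.957 m.
Hydraulic radius R = A/P = 5.835/6.957 = 0.8387 m.
Rearranging Manning's equation: n = (1/Q) A R^(2/3) S^(1/2) = (1/4.92) × 5.835 × 0.8387^(2/3) × √0.0013 = 0.038.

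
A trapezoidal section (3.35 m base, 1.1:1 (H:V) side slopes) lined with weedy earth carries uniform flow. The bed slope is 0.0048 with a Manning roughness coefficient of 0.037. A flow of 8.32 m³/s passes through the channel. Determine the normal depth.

Manning's equation rearranged: A R^(2/3) = nQ / (1·√S) = 0.037 × 8.32 / (√0.0048) = 4.443.
Trying y = 0.839 m: A R^(2/3) = 2.588 — low.
Trying y = 1.14 m: A R^(2/3) = 4.443 — ≈ 4.443.

y_n = 1.14 m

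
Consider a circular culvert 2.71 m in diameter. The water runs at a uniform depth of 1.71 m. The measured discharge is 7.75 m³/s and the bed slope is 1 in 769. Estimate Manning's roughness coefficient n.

n = 0.015

For a circular section of diameter D = 2.71 m at depth y = 1.71 m, the central angle is θ = 2 arccos(1 − 2y/D) = 3.672 rad. Then A = (D²/8)(θ − sin θ) = 3.835 m² and P = Dθ/2 = 4.975 m.
Hydraulic radius R = A/P = 3.835/4.975 = 0.7708 m.
Rearranging Manning's equation: n = (1/Q) A R^(2/3) S^(1/2) = (1/7.75) × 3.835 × 0.7708^(2/3) × √0.0013 = 0.015.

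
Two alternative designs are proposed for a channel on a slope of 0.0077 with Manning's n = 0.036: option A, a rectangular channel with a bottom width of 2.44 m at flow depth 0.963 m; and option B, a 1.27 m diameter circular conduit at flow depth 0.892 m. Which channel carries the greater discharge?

Channel A: Flow area A = b·y = 2.44 × 0.963 = 2.35 m². Wetted perimeter P = b + 2y = 2.44 + 2×0.963 = 4.366 m. Hydraulic radius R = A/P = 2.35/4.366 = 0.5382 m. Q_A = (1/0.036)·2.35·0.5382^(2/3)·√0.0077 = 3.789 m³/s.
Channel B: For a circular section of diameter D = 1.27 m at depth y = 0.892 m, the central angle is θ = 2 arccos(1 − 2y/D) = 3.975 rad. Then A = (D²/8)(θ − sin θ) = 0.9506 m² and P = Dθ/2 = 2.524 m. Hydraulic radius R = A/P = 0.9506/2.524 = 0.3766 m. Q_B = (1/0.036)·0.9506·0.3766^(2/3)·√0.0077 = 1.208 m³/s.
Q_A = 3.789 m³/s vs Q_B = 1.208 m³/s, so channel A carries more.

channel A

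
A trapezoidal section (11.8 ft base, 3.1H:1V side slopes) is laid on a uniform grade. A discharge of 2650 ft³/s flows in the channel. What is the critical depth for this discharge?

y_c = 6.89 ft

At critical depth, Q² T / (g A³) = 1, i.e. A³/T = Q²/g = 2650²/32.2 = 218100.
At y = 8.22 ft: A³/T = 458600 — too large.
At y = 6.89 ft: A³/T = 218700 — close enough.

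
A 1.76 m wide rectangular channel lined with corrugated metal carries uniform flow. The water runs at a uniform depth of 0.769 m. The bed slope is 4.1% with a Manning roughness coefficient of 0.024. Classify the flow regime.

supercritical

Flow area A = b·y = 1.76 × 0.769 = 1.353 m². Wetted perimeter P = b + 2y = 1.76 + 2×0.769 = 3.298 m.
Hydraulic radius R = A/P = 1.353/3.298 = 0.4104 m.
V = (1/n) R^(2/3) √S = (1/0.024) × 0.4104^(2/3) × √0.041 = 4.659 m/s. Hydraulic depth D_h = A/T = 1.353/1.76 = 0.769 m.
Froude number Fr = V/√(g·D_h) = 4.659/√(9.81×0.769) = 1.7, which is greater than 1, so the flow is supercritical.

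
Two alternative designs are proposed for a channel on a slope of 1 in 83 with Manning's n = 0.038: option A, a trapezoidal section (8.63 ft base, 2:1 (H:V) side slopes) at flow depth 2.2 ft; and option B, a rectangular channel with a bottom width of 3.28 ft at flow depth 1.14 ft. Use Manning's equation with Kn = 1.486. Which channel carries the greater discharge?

channel A

Channel A: With bottom width b = 8.63 ft and side slope z = 2: A = (b + zy)y = (8.63 + 2×2.2)×2.2 = 28.67 ft²; P = b + 2y√(1+z²) = 8.63 + 2×2.2×2.236 = 18.47 ft. Hydraulic radius R = A/P = 28.67/18.47 = 1.552 ft. Q_A = (1.486/0.038)·28.67·1.552^(2/3)·√0.01205 = 164.9 ft³/s.
Channel B: Flow area A = b·y = 3.28 × 1.14 = 3.739 ft². Wetted perimeter P = b + 2y = 3.28 + 2×1.14 = 5.56 ft. Hydraulic radius R = A/P = 3.739/5.56 = 0.6725 ft. Q_B = (1.486/0.038)·3.739·0.6725^(2/3)·√0.01205 = 12.32 ft³/s.
Q_A = 164.9 ft³/s vs Q_B = 12.32 ft³/s, so channel A carries more.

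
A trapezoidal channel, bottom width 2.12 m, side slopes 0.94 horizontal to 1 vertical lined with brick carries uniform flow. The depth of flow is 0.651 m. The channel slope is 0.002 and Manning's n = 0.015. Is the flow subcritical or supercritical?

With bottom width b = 2.12 m and side slope z = 0.94: A = (b + zy)y = (2.12 + 0.94×0.651)×0.651 = 1.778 m²; P = b + 2y√(1+z²) = 2.12 + 2×0.651×1.372 = 3.907 m.
Hydraulic radius R = A/P = 1.778/3.907 = 0.4552 m.
V = (1/n) R^(2/3) √S = (1/0.015) × 0.4552^(2/3) × √0.002 = 1.764 m/s. Hydraulic depth D_h = A/T = 1.778/3.344 = 0.5319 m.
Froude number Fr = V/√(g·D_h) = 1.764/√(9.81×0.5319) = 0.772, which is less than 1, so the flow is subcritical.

subcritical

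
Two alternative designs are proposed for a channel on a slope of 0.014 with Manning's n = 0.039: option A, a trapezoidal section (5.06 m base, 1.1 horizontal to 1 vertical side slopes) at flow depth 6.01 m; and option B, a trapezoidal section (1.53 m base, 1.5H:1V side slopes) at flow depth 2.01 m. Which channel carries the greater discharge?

channel A

Channel A: With bottom width b = 5.06 m and side slope z = 1.1: A = (b + zy)y = (5.06 + 1.1×6.01)×6.01 = 70.14 m²; P = b + 2y√(1+z²) = 5.06 + 2×6.01×1.487 = 22.93 m. Hydraulic radius R = A/P = 70.14/22.93 = 3.059 m. Q_A = (1/0.039)·70.14·3.059^(2/3)·√0.014 = 448.4 m³/s.
Channel B: With bottom width b = 1.53 m and side slope z = 1.5: A = (b + zy)y = (1.53 + 1.5×2.01)×2.01 = 9.135 m²; P = b + 2y√(1+z²) = 1.53 + 2×2.01×1.803 = 8.777 m. Hydraulic radius R = A/P = 9.135/8.777 = 1.041 m. Q_B = (1/0.039)·9.135·1.041^(2/3)·√0.014 = 28.47 m³/s.
Q_A = 448.4 m³/s vs Q_B = 28.47 m³/s, so channel A carries more.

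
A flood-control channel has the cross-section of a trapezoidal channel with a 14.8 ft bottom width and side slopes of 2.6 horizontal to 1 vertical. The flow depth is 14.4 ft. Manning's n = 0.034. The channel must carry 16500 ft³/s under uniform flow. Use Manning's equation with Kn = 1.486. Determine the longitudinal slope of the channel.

S = 0.016

With bottom width b = 14.8 ft and side slope z = 2.6: A = (b + zy)y = (14.8 + 2.6×14.4)×14.4 = 752.3 ft²; P = b + 2y√(1+z²) = 14.8 + 2×14.4×2.786 = 95.03 ft.
Hydraulic radius R = A/P = 752.3/95.03 = 7.916 ft.
From Manning's equation, S = [nQ / (1.486 A R^(2/3))]² = [0.034 × 16500 / (1.486 × 752.3 × 7.916^(2/3))]² = 0.016.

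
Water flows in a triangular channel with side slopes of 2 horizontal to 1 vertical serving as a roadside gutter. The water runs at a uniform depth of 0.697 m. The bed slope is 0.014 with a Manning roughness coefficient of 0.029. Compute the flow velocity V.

V = 1.88 m/s

For a triangular section with side slope z = 2: A = zy² = 2×0.697² = 0.9716 m²; P = 2y√(1+z²) = 2×0.697×2.236 = 3.117 m.
Hydraulic radius R = A/P = 0.9716/3.117 = 0.3117 m.
From Manning's equation, V = (1/n) R^(2/3) S^(1/2) = (1/0.029) × 0.3117^(2/3) × 0.014^(1/2) = 1.88 m/s.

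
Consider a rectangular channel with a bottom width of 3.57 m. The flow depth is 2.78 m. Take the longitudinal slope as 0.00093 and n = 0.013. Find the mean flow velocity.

V = 2.48 m/s

Flow area A = b·y = 3.57 × 2.78 = 9.925 m². Wetted perimeter P = b + 2y = 3.57 + 2×2.78 = 9.13 m.
Hydraulic radius R = A/P = 9.925/9.13 = 1.087 m.
From Manning's equation, V = (1/n) R^(2/3) S^(1/2) = (1/0.013) × 1.087^(2/3) × 0.00093^(1/2) = 2.48 m/s.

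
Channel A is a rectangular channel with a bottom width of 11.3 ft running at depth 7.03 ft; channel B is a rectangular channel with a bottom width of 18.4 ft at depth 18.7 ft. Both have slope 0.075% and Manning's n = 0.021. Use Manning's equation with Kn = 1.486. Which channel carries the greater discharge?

Channel A: Flow area A = b·y = 11.3 × 7.03 = 79.44 ft². Wetted perimeter P = b + 2y = 11.3 + 2×7.03 = 25.36 ft. Hydraulic radius R = A/P = 79.44/25.36 = 3.132 ft. Q_A = (1.486/0.021)·79.44·3.132^(2/3)·√0.00075 = 329.6 ft³/s.
Channel B: Flow area A = b·y = 18.4 × 18.7 = 344.1 ft². Wetted perimeter P = b + 2y = 18.4 + 2×18.7 = 55.8 ft. Hydraulic radius R = A/P = 344.1/55.8 = 6.166 ft. Q_B = (1.486/0.021)·344.1·6.166^(2/3)·√0.00075 = 2242 ft³/s.
Q_A = 329.6 ft³/s vs Q_B = 2242 ft³/s, so channel B carries more.

channel B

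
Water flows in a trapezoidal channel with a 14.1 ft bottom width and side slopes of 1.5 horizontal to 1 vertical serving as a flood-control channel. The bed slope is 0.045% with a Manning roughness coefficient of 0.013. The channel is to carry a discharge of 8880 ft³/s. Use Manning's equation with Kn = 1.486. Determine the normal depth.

Manning's equation rearranged: A R^(2/3) = nQ / (1.486·√S) = 0.013 × 8880 / (1.486 × √0.00045) = 3662.
At y = 21.1 ft: A R^(2/3) = 4689 — over.
At y = 13.1 ft: A R^(2/3) = 1650 — short.
At y = 18.9 ft: A R^(2/3) = 3663 — ≈ 3662.

y_n = 18.9 ft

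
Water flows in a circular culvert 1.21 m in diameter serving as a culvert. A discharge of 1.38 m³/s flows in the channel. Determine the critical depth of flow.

At critical depth, Q² T / (g A³) = 1, i.e. A³/T = Q²/g = 1.38²/9.81 = 0.1941.
At y = 0.787 m: A³/T = 0.4302 — over.
At y = 0.51 m: A³/T = 0.08171 — short.
At y = 0.64 m: A³/T = 0.1947 — ≈ 0.1941.

y_c = 0.64 m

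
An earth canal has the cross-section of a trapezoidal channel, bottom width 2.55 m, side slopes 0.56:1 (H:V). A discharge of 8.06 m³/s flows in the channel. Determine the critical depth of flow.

At critical depth, Q² T / (g A³) = 1, i.e. A³/T = Q²/g = 8.06²/9.81 = 6.622.
Try y = 1.02 m: A³/T = 8.739 — over.
Try y = 0.936 m: A³/T = 6.621 — close enough.

y_c = 0.936 m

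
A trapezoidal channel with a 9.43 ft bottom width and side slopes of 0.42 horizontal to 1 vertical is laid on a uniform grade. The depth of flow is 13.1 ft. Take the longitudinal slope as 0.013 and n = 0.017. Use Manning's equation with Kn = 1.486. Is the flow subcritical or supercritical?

supercritical

With bottom width b = 9.43 ft and side slope z = 0.42: A = (b + zy)y = (9.43 + 0.42×13.1)×13.1 = 195.6 ft²; P = b + 2y√(1+z²) = 9.43 + 2×13.1×1.085 = 37.85 ft.
Hydraulic radius R = A/P = 195.6/37.85 = 5.168 ft.
V = (1.486/n) R^(2/3) √S = (1.486/0.017) × 5.168^(2/3) × √0.013 = 29.79 ft/s. Hydraulic depth D_h = A/T = 195.6/20.43 = 9.573 ft.
Froude number Fr = V/√(g·D_h) = 29.79/√(32.2×9.573) = 1.7, which is greater than 1, so the flow is supercritical.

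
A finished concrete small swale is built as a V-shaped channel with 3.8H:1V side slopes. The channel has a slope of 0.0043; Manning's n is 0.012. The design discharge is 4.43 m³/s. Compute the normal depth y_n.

Manning's equation rearranged: A R^(2/3) = nQ / (1·√S) = 0.012 × 4.43 / (√0.0043) = 0.8107.
At y = 0.507 m: A R^(2/3) = 0.3826 — short.
At y = 0.838 m: A R^(2/3) = 1.461 — over.
At y = 0.672 m: A R^(2/3) = 0.8111 — close enough.

y_n = 0.672 m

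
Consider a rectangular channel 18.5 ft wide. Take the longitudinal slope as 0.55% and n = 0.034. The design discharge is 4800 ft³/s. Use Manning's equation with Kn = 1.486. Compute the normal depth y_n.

y_n = 22.8 ft

Manning's equation rearranged: A R^(2/3) = nQ / (1.486·√S) = 0.034 × 4800 / (1.486 × √0.0055) = 1481.
Try y = 19.9 ft: A R^(2/3) = 1258 — low.
Try y = 28.1 ft: A R^(2/3) = 1895 — high.
Try y = 22.8 ft: A R^(2/3) = 1481 — ≈ 1481.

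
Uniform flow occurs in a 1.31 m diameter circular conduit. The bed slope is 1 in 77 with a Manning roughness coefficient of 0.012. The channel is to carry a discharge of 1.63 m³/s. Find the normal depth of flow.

y_n = 0.463 m

Manning's equation rearranged: A R^(2/3) = nQ / (1·√S) = 0.012 × 1.63 / (√0.01299) = 0.1716.
Trying y = 0.364 m: A R^(2/3) = 0.108 — short.
Trying y = 0.463 m: A R^(2/3) = 0.1715 — matches.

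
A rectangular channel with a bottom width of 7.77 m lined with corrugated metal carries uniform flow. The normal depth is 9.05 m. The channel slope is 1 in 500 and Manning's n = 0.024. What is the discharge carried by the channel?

Q = 255 m³/s

Flow area A = b·y = 7.77 × 9.05 = 70.32 m². Wetted perimeter P = b + 2y = 7.77 + 2×9.05 = 25.87 m.
Hydraulic radius R = A/P = 70.32/25.87 = 2.718 m.
Manning's equation: Q = (1/n) A R^(2/3) S^(1/2) = (1/0.024) × 70.32 × 2.718^(2/3) × 0.002^(1/2) = 255 m³/s.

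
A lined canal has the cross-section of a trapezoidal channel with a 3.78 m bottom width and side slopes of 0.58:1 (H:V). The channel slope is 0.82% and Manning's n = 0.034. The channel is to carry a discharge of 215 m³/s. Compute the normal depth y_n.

y_n = 6.05 m

Manning's equation rearranged: A R^(2/3) = nQ / (1·√S) = 0.034 × 215 / (√0.0082) = 80.73.
Try y = 4.46 m: A R^(2/3) = 45.3 — short.
Try y = 7.31 m: A R^(2/3) = 117.4 — over.
Try y = 6.05 m: A R^(2/3) = 80.84 — close enough.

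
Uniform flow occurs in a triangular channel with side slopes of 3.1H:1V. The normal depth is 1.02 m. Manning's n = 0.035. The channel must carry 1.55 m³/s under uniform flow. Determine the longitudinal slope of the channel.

For a triangular section with side slope z = 3.1: A = zy² = 3.1×1.02² = 3.225 m²; P = 2y√(1+z²) = 2×1.02×3.257 = 6.645 m.
Hydraulic radius R = A/P = 3.225/6.645 = 0.4854 m.
From Manning's equation, S = [nQ / (1 A R^(2/3))]² = [0.035 × 1.55 / (1 × 3.225 × 0.4854^(2/3))]² = 0.000742.

S = 0.000742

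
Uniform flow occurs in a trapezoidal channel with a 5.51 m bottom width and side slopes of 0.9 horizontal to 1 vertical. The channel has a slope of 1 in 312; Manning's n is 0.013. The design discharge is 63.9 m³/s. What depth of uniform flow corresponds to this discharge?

y_n = 1.79 m

Manning's equation rearranged: A R^(2/3) = nQ / (1·√S) = 0.013 × 63.9 / (√0.003205) = 14.67.
Try y = 1.5 m: A R^(2/3) = 10.82 — low.
Try y = 2.04 m: A R^(2/3) = 18.42 — high.
Try y = 1.79 m: A R^(2/3) = 14.67 — matches.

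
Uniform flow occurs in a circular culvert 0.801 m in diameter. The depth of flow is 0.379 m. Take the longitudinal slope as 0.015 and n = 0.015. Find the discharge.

For a circular section of diameter D = 0.801 m at depth y = 0.379 m, the central angle is θ = 2 arccos(1 − 2y/D) = 3.034 rad. Then A = (D²/8)(θ − sin θ) = 0.2347 m² and P = Dθ/2 = 1.215 m.
Hydraulic radius R = A/P = 0.2347/1.215 = 0.1932 m.
Manning's equation: Q = (1/n) A R^(2/3) S^(1/2) = (1/0.015) × 0.2347 × 0.1932^(2/3) × 0.015^(1/2) = 0.64 m³/s.

Q = 0.64 m³/s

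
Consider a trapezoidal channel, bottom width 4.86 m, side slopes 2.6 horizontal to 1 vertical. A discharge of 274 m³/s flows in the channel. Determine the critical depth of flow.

y_c = 3.86 m

At critical depth, Q² T / (g A³) = 1, i.e. A³/T = Q²/g = 274²/9.81 = 7653.
Try y = 3.13 m: A³/T = 3186 — low.
Try y = 4.28 m: A³/T = 11820 — high.
Try y = 3.86 m: A³/T = 7625 — close enough.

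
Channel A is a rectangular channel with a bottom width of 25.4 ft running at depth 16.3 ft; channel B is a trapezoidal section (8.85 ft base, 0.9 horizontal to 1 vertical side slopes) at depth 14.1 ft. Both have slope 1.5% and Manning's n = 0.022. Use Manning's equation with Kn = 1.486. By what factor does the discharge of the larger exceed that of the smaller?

Channel A: Flow area A = b·y = 25.4 × 16.3 = 414 ft². Wetted perimeter P = b + 2y = 25.4 + 2×16.3 = 58 ft. Hydraulic radius R = A/P = 414/58 = 7.138 ft. Q_A = (1.486/0.022)·414·7.138^(2/3)·√0.015 = 12700 ft³/s.
Channel B: With bottom width b = 8.85 ft and side slope z = 0.9: A = (b + zy)y = (8.85 + 0.9×14.1)×14.1 = 303.7 ft²; P = b + 2y√(1+z²) = 8.85 + 2×14.1×1.345 = 46.79 ft. Hydraulic radius R = A/P = 303.7/46.79 = 6.491 ft. Q_B = (1.486/0.022)·303.7·6.491^(2/3)·√0.015 = 8743 ft³/s.
The larger discharge is 12700 ft³/s and the smaller is 8743 ft³/s; the ratio is 1.45.

1.45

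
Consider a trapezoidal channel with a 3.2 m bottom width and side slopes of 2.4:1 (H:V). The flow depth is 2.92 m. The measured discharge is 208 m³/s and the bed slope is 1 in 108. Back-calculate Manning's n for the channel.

With bottom width b = 3.2 m and side slope z = 2.4: A = (b + zy)y = (3.2 + 2.4×2.92)×2.92 = 29.81 m²; P = b + 2y√(1+z²) = 3.2 + 2×2.92×2.6 = 18.38 m.
Hydraulic radius R = A/P = 29.81/18.38 = 1.621 m.
Rearranging Manning's equation: n = (1/Q) A R^(2/3) S^(1/2) = (1/208) × 29.81 × 1.621^(2/3) × √0.009259 = 0.019.

n = 0.019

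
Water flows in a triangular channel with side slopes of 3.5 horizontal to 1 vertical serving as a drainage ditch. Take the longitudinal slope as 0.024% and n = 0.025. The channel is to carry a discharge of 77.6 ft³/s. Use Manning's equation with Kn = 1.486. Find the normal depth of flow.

Manning's equation rearranged: A R^(2/3) = nQ / (1.486·√S) = 0.025 × 77.6 / (1.486 × √0.00024) = 84.27.
Trying y = 4.42 ft: A R^(2/3) = 113 — too large.
Trying y = 3.46 ft: A R^(2/3) = 58.82 — too small.
Trying y = 3.96 ft: A R^(2/3) = 84.31 — matches.

y_n = 3.96 ft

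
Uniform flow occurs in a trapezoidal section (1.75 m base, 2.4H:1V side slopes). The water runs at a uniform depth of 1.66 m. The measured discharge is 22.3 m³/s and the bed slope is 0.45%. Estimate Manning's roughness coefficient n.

n = 0.027

With bottom width b = 1.75 m and side slope z = 2.4: A = (b + zy)y = (1.75 + 2.4×1.66)×1.66 = 9.518 m²; P = b + 2y√(1+z²) = 1.75 + 2×1.66×2.6 = 10.38 m.
Hydraulic radius R = A/P = 9.518/10.38 = 0.9168 m.
Rearranging Manning's equation: n = (1/Q) A R^(2/3) S^(1/2) = (1/22.3) × 9.518 × 0.9168^(2/3) × √0.0045 = 0.027.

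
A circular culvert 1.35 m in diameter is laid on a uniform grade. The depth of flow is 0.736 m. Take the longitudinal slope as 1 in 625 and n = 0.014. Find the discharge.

Q = 1.14 m³/s

For a circular section of diameter D = 1.35 m at depth y = 0.736 m, the central angle is θ = 2 arccos(1 − 2y/D) = 3.323 rad. Then A = (D²/8)(θ − sin θ) = 0.7979 m² and P = Dθ/2 = 2.243 m.
Hydraulic radius R = A/P = 0.7979/2.243 = 0.3558 m.
Manning's equation: Q = (1/n) A R^(2/3) S^(1/2) = (1/0.014) × 0.7979 × 0.3558^(2/3) × 0.0016^(1/2) = 1.14 m³/s.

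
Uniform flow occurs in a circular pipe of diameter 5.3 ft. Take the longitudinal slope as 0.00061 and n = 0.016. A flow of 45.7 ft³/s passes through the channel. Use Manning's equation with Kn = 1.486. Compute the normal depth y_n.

Manning's equation rearranged: A R^(2/3) = nQ / (1.486·√S) = 0.016 × 45.7 / (1.486 × √0.00061) = 19.92.
At y = 2.85 ft: A R^(2/3) = 15.03 — too small.
At y = 3.42 ft: A R^(2/3) = 19.92 — close enough.

y_n = 3.42 ft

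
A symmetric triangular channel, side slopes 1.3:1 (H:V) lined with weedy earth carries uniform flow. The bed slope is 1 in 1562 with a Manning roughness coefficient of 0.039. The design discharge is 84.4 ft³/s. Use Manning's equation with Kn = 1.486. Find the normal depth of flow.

Manning's equation rearranged: A R^(2/3) = nQ / (1.486·√S) = 0.039 × 84.4 / (1.486 × √0.0006402) = 87.54.
Try y = 4.26 ft: A R^(2/3) = 33.45 — low.
Try y = 7.15 ft: A R^(2/3) = 133.1 — high.
Try y = 6.11 ft: A R^(2/3) = 87.51 — ≈ 87.54.

y_n = 6.11 ft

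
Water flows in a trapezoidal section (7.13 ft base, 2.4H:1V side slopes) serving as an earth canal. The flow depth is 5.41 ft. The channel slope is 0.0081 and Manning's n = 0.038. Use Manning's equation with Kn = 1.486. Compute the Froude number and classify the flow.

With bottom width b = 7.13 ft and side slope z = 2.4: A = (b + zy)y = (7.13 + 2.4×5.41)×5.41 = 108.8 ft²; P = b + 2y√(1+z²) = 7.13 + 2×5.41×2.6 = 35.26 ft.
Hydraulic radius R = A/P = 108.8/35.26 = 3.086 ft.
V = (1.486/n) R^(2/3) √S = (1.486/0.038) × 3.086^(2/3) × √0.0081 = 7.46 ft/s. Hydraulic depth D_h = A/T = 108.8/33.1 = 3.288 ft.
Froude number Fr = V/√(g·D_h) = 7.46/√(32.2×3.288) = 0.725, which is less than 1, so the flow is subcritical.

subcritical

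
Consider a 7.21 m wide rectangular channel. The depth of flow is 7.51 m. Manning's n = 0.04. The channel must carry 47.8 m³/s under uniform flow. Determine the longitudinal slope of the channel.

S = 0.00038

Flow area A = b·y = 7.21 × 7.51 = 54.15 m². Wetted perimeter P = b + 2y = 7.21 + 2×7.51 = 22.23 m.
Hydraulic radius R = A/P = 54.15/22.23 = 2.436 m.
From Manning's equation, S = [nQ / (1 A R^(2/3))]² = [0.04 × 47.8 / (1 × 54.15 × 2.436^(2/3))]² = 0.00038.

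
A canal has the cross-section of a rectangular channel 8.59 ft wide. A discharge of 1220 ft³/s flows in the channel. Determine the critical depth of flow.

y_c = 8.56 ft

For a rectangular channel, critical depth y_c = (q²/g)^(1/3) where q = Q/b = 1220/8.59 = 142 ft²/s.
So y_c = (142²/32.2)^(1/3) = 8.56 ft.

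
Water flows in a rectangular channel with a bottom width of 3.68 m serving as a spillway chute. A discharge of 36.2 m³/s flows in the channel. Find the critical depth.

y_c = 2.14 m

For a rectangular channel, critical depth y_c = (q²/g)^(1/3) where q = Q/b = 36.2/3.68 = 9.837 m²/s.
So y_c = (9.837²/9.81)^(1/3) = 2.14 m.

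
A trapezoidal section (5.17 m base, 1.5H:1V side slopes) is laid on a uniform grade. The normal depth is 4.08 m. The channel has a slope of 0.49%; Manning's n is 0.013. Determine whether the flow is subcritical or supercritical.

supercritical

With bottom width b = 5.17 m and side slope z = 1.5: A = (b + zy)y = (5.17 + 1.5×4.08)×4.08 = 46.06 m²; P = b + 2y√(1+z²) = 5.17 + 2×4.08×1.803 = 19.88 m.
Hydraulic radius R = A/P = 46.06/19.88 = 2.317 m.
V = (1/n) R^(2/3) √S = (1/0.013) × 2.317^(2/3) × √0.0049 = 9.428 m/s. Hydraulic depth D_h = A/T = 46.06/17.41 = 2.646 m.
Froude number Fr = V/√(g·D_h) = 9.428/√(9.81×2.646) = 1.85, which is greater than 1, so the flow is supercritical.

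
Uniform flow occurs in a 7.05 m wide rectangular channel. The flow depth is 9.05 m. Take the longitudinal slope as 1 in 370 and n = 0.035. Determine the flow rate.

Q = 176 m³/s

Flow area A = b·y = 7.05 × 9.05 = 63.8 m². Wetted perimeter P = b + 2y = 7.05 + 2×9.05 = 25.15 m.
Hydraulic radius R = A/P = 63.8/25.15 = 2.537 m.
Manning's equation: Q = (1/n) A R^(2/3) S^(1/2) = (1/0.035) × 63.8 × 2.537^(2/3) × 0.002703^(1/2) = 176 m³/s.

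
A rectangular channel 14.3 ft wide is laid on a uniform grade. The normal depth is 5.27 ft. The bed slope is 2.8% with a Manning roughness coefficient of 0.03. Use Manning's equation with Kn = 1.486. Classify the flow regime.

supercritical

Flow area A = b·y = 14.3 × 5.27 = 75.36 ft². Wetted perimeter P = b + 2y = 14.3 + 2×5.27 = 24.84 ft.
Hydraulic radius R = A/P = 75.36/24.84 = 3.034 ft.
V = (1.486/n) R^(2/3) √S = (1.486/0.03) × 3.034^(2/3) × √0.028 = 17.37 ft/s. Hydraulic depth D_h = A/T = 75.36/14.3 = 5.27 ft.
Froude number Fr = V/√(g·D_h) = 17.37/√(32.2×5.27) = 1.33, which is greater than 1, so the flow is supercritical.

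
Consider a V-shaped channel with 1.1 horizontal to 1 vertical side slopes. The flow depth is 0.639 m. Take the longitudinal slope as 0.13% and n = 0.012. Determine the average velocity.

For a triangular section with side slope z = 1.1: A = zy² = 1.1×0.639² = 0.4492 m²; P = 2y√(1+z²) = 2×0.639×1.487 = 1.9 m.
Hydraulic radius R = A/P = 0.4492/1.9 = 0.2364 m.
From Manning's equation, V = (1/n) R^(2/3) S^(1/2) = (1/0.012) × 0.2364^(2/3) × 0.0013^(1/2) = 1.15 m/s.

V = 1.15 m/s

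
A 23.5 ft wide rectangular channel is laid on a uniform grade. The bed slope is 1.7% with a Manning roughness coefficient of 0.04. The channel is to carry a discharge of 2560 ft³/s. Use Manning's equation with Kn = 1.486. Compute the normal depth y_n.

y_n = 7.96 ft

Manning's equation rearranged: A R^(2/3) = nQ / (1.486·√S) = 0.04 × 2560 / (1.486 × √0.017) = 528.5.
Try y = 5.45 ft: A R^(2/3) = 307.7 — short.
Try y = 7.96 ft: A R^(2/3) = 528.2 — matches.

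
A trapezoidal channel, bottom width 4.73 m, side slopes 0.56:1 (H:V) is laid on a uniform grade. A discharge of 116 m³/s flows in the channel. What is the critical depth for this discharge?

y_c = 3.42 m

At critical depth, Q² T / (g A³) = 1, i.e. A³/T = Q²/g = 116²/9.81 = 1372.
At y = 4.29 m: A³/T = 3004 — high.
At y = 2.35 m: A³/T = 389.6 — low.
At y = 3.42 m: A³/T = 1371 — matches.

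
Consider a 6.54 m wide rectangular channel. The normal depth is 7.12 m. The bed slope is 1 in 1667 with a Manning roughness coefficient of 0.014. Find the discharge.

Flow area A = b·y = 6.54 × 7.12 = 46.56 m². Wetted perimeter P = b + 2y = 6.54 + 2×7.12 = 20.78 m.
Hydraulic radius R = A/P = 46.56/20.78 = 2.241 m.
Manning's equation: Q = (1/n) A R^(2/3) S^(1/2) = (1/0.014) × 46.56 × 2.241^(2/3) × 0.0005999^(1/2) = 139 m³/s.

Q = 139 m³/s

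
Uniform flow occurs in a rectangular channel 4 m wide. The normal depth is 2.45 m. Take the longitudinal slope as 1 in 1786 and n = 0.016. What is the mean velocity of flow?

Flow area A = b·y = 4 × 2.45 = 9.8 m². Wetted perimeter P = b + 2y = 4 + 2×2.45 = 8.9 m.
Hydraulic radius R = A/P = 9.8/8.9 = 1.101 m.
From Manning's equation, V = (1/n) R^(2/3) S^(1/2) = (1/0.016) × 1.101^(2/3) × 0.0005599^(1/2) = 1.58 m/s.

V = 1.58 m/s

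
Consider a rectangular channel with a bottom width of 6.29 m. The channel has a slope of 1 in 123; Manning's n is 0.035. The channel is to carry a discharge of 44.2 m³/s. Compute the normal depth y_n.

Manning's equation rearranged: A R^(2/3) = nQ / (1·√S) = 0.035 × 44.2 / (√0.00813) = 17.16.
Try y = 1.63 m: A R^(2/3) = 10.75 — low.
Try y = 2.84 m: A R^(2/3) = 23.33 — high.
Try y = 2.27 m: A R^(2/3) = 17.17 — close enough.

y_n = 2.27 m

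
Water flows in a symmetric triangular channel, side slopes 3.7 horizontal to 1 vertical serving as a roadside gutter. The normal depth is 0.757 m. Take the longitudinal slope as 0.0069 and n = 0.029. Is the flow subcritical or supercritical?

subcritical

For a triangular section with side slope z = 3.7: A = zy² = 3.7×0.757² = 2.12 m²; P = 2y√(1+z²) = 2×0.757×3.833 = 5.803 m.
Hydraulic radius R = A/P = 2.12/5.803 = 0.3654 m.
V = (1/n) R^(2/3) √S = (1/0.029) × 0.3654^(2/3) × √0.0069 = 1.464 m/s. Hydraulic depth D_h = A/T = 2.12/5.602 = 0.3785 m.
Froude number Fr = V/√(g·D_h) = 1.464/√(9.81×0.3785) = 0.76, which is less than 1, so the flow is subcritical.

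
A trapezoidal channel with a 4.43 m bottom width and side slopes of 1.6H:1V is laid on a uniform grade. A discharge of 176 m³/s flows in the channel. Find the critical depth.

y_c = 3.62 m

At critical depth, Q² T / (g A³) = 1, i.e. A³/T = Q²/g = 176²/9.81 = 3158.
At y = 3.01 m: A³/T = 1533 — short.
At y = 3.62 m: A³/T = 3164 — close enough.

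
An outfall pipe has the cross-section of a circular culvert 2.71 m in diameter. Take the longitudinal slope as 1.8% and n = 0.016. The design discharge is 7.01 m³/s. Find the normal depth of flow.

y_n = 0.796 m

Manning's equation rearranged: A R^(2/3) = nQ / (1·√S) = 0.016 × 7.01 / (√0.018) = 0.836.
Try y = 0.862 m: A R^(2/3) = 0.9754 — over.
Try y = 0.667 m: A R^(2/3) = 0.5909 — short.
Try y = 0.796 m: A R^(2/3) = 0.8363 — ≈ 0.836.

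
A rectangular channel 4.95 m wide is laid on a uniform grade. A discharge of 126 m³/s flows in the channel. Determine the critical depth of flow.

y_c = 4.04 m

For a rectangular channel, critical depth y_c = (q²/g)^(1/3) where q = Q/b = 126/4.95 = 25.45 m²/s.
So y_c = (25.45²/9.81)^(1/3) = 4.04 m.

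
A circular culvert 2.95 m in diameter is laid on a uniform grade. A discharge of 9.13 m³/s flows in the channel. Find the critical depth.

At critical depth, Q² T / (g A³) = 1, i.e. A³/T = Q²/g = 9.13²/9.81 = 8.497.
Trying y = 1.53 m: A³/T = 15.56 — over.
Trying y = 1.02 m: A³/T = 3.285 — short.
Trying y = 1.31 m: A³/T = 8.596 — close enough.

y_c = 1.31 m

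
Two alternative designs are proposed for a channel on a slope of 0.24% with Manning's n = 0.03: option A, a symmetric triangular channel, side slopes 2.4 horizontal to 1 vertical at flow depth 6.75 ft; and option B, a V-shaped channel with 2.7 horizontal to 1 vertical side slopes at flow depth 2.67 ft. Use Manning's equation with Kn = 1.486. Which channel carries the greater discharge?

channel A

Channel A: For a triangular section with side slope z = 2.4: A = zy² = 2.4×6.75² = 109.3 ft²; P = 2y√(1+z²) = 2×6.75×2.6 = 35.1 ft. Hydraulic radius R = A/P = 109.3/35.1 = 3.115 ft. Q_A = (1.486/0.03)·109.3·3.115^(2/3)·√0.0024 = 566 ft³/s.
Channel B: For a triangular section with side slope z = 2.7: A = zy² = 2.7×2.67² = 19.25 ft²; P = 2y√(1+z²) = 2×2.67×2.879 = 15.38 ft. Hydraulic radius R = A/P = 19.25/15.38 = 1.252 ft. Q_B = (1.486/0.03)·19.25·1.252^(2/3)·√0.0024 = 54.25 ft³/s.
Q_A = 566 ft³/s vs Q_B = 54.25 ft³/s, so channel A carries more.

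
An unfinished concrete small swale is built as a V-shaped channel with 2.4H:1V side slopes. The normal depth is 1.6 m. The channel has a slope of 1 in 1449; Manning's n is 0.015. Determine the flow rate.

For a triangular section with side slope z = 2.4: A = zy² = 2.4×1.6² = 6.144 m²; P = 2y√(1+z²) = 2×1.6×2.6 = 8.32 m.
Hydraulic radius R = A/P = 6.144/8.32 = 0.7385 m.
Manning's equation: Q = (1/n) A R^(2/3) S^(1/2) = (1/0.015) × 6.144 × 0.7385^(2/3) × 0.0006901^(1/2) = 8.79 m³/s.

Q = 8.79 m³/s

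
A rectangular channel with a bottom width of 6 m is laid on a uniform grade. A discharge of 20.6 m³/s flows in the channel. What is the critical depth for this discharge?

For a rectangular channel, critical depth y_c = (q²/g)^(1/3) where q = Q/b = 20.6/6 = 3.433 m²/s.
So y_c = (3.433²/9.81)^(1/3) = 1.06 m.

y_c = 1.06 m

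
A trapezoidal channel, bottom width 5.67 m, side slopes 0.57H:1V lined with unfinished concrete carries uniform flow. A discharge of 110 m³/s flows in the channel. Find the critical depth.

y_c = 3.03 m

At critical depth, Q² T / (g A³) = 1, i.e. A³/T = Q²/g = 110²/9.81 = 1233.
Try y = 2.48 m: A³/T = 638 — too small.
Try y = 3.41 m: A³/T = 1831 — too large.
Try y = 3.03 m: A³/T = 1234 — close enough.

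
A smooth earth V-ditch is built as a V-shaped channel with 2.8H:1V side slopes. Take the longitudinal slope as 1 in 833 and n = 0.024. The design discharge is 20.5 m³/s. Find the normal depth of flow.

y_n = 2.22 m

Manning's equation rearranged: A R^(2/3) = nQ / (1·√S) = 0.024 × 20.5 / (√0.0012) = 14.2.
Trying y = 1.74 m: A R^(2/3) = 7.423 — short.
Trying y = 2.75 m: A R^(2/3) = 25.16 — over.
Trying y = 2.22 m: A R^(2/3) = 14.21 — matches.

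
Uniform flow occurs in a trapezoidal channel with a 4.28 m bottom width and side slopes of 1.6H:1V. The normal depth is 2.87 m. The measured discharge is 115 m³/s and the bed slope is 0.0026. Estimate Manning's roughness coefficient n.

With bottom width b = 4.28 m and side slope z = 1.6: A = (b + zy)y = (4.28 + 1.6×2.87)×2.87 = 25.46 m²; P = b + 2y√(1+z²) = 4.28 + 2×2.87×1.887 = 15.11 m.
Hydraulic radius R = A/P = 25.46/15.11 = 1.685 m.
Rearranging Manning's equation: n = (1/Q) A R^(2/3) S^(1/2) = (1/115) × 25.46 × 1.685^(2/3) × √0.0026 = 0.016.

n = 0.016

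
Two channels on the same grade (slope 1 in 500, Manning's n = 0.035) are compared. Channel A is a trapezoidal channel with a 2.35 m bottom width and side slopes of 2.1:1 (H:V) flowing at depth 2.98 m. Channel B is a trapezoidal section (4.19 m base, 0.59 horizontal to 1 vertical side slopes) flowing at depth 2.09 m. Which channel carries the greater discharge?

Channel A: With bottom width b = 2.35 m and side slope z = 2.1: A = (b + zy)y = (2.35 + 2.1×2.98)×2.98 = 25.65 m²; P = b + 2y√(1+z²) = 2.35 + 2×2.98×2.326 = 16.21 m. Hydraulic radius R = A/P = 25.65/16.21 = 1.582 m. Q_A = (1/0.035)·25.65·1.582^(2/3)·√0.002 = 44.51 m³/s.
Channel B: With bottom width b = 4.19 m and side slope z = 0.59: A = (b + zy)y = (4.19 + 0.59×2.09)×2.09 = 11.33 m²; P = b + 2y√(1+z²) = 4.19 + 2×2.09×1.161 = 9.043 m. Hydraulic radius R = A/P = 11.33/9.043 = 1.253 m. Q_B = (1/0.035)·11.33·1.253^(2/3)·√0.002 = 16.84 m³/s.
Q_A = 44.51 m³/s vs Q_B = 16.84 m³/s, so channel A carries more.

channel A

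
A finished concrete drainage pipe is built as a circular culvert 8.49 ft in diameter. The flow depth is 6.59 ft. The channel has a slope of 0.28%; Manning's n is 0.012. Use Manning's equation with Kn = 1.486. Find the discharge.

Q = 581 ft³/s

For a circular section of diameter D = 8.49 ft at depth y = 6.59 ft, the central angle is θ = 2 arccos(1 − 2y/D) = 4.312 rad. Then A = (D²/8)(θ − sin θ) = 47.15 ft² and P = Dθ/2 = 18.3 ft.
Hydraulic radius R = A/P = 47.15/18.3 = 2.576 ft.
Manning's equation: Q = (1.486/n) A R^(2/3) S^(1/2) = (1.486/0.012) × 47.15 × 2.576^(2/3) × 0.0028^(1/2) = 581 ft³/s.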